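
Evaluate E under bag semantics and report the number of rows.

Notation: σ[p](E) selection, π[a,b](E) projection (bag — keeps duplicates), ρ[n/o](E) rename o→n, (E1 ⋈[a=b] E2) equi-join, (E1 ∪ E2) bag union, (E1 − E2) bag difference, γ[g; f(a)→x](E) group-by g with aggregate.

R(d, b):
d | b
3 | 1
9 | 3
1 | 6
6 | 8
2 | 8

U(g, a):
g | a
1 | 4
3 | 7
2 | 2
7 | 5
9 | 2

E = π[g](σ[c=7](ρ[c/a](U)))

Row counts bottom-up:
  U → 5
  ρ[c/a](U) → 5
  σ[c=7](ρ[c/a](U)) → 1
  π[g](σ[c=7](ρ[c/a](U))) → 1

|E| = 1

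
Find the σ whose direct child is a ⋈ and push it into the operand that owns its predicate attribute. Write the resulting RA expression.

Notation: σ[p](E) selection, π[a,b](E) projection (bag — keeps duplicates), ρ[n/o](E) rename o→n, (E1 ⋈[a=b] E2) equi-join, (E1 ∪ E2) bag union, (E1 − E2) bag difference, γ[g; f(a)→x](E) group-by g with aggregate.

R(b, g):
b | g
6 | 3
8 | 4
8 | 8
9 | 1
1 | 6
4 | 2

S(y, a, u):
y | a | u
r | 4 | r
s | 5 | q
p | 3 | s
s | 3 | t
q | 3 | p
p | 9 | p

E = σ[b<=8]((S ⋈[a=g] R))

σ filters on b, owned by the right side.
E' = (S ⋈[a=g] σ[b<=8](R))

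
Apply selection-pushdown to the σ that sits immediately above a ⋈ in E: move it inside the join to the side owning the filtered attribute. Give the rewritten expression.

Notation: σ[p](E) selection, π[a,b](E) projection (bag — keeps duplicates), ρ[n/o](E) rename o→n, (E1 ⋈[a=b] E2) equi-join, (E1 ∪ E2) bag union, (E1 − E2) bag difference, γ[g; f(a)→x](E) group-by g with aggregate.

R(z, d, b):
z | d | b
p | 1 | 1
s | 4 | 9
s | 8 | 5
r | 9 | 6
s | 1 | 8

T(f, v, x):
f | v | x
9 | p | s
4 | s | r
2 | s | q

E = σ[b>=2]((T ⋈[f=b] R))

σ filters on b, owned by the right side.
E' = (T ⋈[f=b] σ[b>=2](R))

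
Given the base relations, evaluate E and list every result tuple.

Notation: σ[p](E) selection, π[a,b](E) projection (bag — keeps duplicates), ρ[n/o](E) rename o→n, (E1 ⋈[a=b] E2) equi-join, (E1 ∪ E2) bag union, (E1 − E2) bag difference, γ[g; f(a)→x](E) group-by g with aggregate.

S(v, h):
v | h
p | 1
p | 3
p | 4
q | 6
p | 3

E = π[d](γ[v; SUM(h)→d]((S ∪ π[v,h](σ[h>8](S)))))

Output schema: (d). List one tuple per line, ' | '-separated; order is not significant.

Stepwise |·|:
  S → 5
  S → 5
  σ[h>8](S) → 0
  π[v,h](σ[h>8](S)) → 0
  (S ∪ π[v,h](σ[h>8](S))) → 5
  γ[v; SUM(h)→d]((S ∪ π[v,h](σ[h>8](S)))) → 2
  π[d](γ[v; SUM(h)→d]((S ∪ π[v,h](σ[h>8](S))))) → 2

== RESULT ==
d
6
11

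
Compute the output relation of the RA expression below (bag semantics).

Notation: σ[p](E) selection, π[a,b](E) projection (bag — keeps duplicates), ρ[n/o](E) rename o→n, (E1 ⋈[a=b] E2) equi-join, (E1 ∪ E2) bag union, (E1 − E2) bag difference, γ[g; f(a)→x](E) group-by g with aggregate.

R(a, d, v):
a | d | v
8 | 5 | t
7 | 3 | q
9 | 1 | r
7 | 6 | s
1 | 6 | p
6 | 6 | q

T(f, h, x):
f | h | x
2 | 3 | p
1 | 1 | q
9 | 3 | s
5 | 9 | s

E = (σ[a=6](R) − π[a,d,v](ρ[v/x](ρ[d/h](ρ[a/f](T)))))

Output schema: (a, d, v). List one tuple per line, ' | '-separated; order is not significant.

Row counts bottom-up:
  R → 6
  σ[a=6](R) → 1
  T → 4
  ρ[a/f](T) → 4
  ρ[d/h](ρ[a/f](T)) → 4
  ρ[v/x](ρ[d/h](ρ[a/f](T))) → 4
  π[a,d,v](ρ[v/x](ρ[d/h](ρ[a/f](T)))) → 4
  (σ[a=6](R) − π[a,d,v](ρ[v/x](ρ[d/h](ρ[a/f](T))))) → 1

== RESULT ==
a | d | v
6 | 6 | q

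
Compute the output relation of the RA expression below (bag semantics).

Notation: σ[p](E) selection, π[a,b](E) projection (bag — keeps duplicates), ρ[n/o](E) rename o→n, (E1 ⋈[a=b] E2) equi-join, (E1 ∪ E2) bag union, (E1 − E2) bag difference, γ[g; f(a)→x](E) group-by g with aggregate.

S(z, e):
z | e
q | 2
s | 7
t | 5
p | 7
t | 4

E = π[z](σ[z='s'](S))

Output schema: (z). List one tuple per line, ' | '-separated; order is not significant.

Stepwise |·|:
  S → 5
  σ[z='s'](S) → 1
  π[z](σ[z='s'](S)) → 1

== RESULT ==
z
s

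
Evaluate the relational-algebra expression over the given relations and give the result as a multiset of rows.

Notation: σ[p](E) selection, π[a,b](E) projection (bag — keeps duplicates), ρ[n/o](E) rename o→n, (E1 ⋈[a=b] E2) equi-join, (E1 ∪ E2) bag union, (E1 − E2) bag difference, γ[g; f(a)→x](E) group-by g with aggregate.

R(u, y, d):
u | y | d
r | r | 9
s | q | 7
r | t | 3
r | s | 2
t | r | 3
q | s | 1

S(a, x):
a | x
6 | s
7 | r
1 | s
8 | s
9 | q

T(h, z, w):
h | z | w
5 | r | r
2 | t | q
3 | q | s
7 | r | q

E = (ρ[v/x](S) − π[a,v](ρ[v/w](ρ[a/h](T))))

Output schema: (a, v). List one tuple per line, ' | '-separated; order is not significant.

Row counts bottom-up:
  S → 5
  ρ[v/x](S) → 5
  T → 4
  ρ[a/h](T) → 4
  ρ[v/w](ρ[a/h](T)) → 4
  π[a,v](ρ[v/w](ρ[a/h](T))) → 4
  (ρ[v/x](S) − π[a,v](ρ[v/w](ρ[a/h](T)))) → 5

== RESULT ==
a | v
1 | s
6 | s
7 | r
8 | s
9 | q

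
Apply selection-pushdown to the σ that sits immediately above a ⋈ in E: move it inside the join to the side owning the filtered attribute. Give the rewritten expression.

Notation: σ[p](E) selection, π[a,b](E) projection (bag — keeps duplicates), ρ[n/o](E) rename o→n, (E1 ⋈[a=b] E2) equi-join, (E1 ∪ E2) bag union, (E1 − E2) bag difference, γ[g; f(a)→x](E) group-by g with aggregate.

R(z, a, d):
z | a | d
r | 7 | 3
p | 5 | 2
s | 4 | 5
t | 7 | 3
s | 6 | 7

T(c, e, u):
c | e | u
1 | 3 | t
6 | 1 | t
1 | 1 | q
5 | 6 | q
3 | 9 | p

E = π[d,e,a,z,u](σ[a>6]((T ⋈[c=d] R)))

σ filters on a, owned by the right side.
E' = π[d,e,a,z,u]((T ⋈[c=d] σ[a>6](R)))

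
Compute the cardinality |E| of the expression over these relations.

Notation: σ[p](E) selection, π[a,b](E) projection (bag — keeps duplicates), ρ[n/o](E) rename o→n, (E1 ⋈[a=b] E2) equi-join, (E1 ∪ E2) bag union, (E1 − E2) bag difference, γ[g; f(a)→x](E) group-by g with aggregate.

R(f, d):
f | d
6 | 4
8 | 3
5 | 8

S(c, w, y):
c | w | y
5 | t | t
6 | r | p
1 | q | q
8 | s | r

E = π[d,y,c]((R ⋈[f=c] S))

Per-node cardinality:
  R → 3
  S → 4
  (R ⋈[f=c] S) → 3
  π[d,y,c]((R ⋈[f=c] S)) → 3

|E| = 3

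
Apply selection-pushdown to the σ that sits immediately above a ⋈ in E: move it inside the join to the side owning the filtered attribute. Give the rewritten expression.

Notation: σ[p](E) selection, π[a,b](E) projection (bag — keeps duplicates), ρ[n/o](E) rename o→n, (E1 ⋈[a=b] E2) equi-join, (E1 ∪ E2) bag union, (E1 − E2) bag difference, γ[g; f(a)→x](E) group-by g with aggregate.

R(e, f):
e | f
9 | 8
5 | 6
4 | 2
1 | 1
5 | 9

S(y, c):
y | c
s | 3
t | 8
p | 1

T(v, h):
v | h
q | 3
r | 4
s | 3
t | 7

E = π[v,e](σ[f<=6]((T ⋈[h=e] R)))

σ filters on f, owned by the right side.
E' = π[v,e]((T ⋈[h=e] σ[f<=6](R)))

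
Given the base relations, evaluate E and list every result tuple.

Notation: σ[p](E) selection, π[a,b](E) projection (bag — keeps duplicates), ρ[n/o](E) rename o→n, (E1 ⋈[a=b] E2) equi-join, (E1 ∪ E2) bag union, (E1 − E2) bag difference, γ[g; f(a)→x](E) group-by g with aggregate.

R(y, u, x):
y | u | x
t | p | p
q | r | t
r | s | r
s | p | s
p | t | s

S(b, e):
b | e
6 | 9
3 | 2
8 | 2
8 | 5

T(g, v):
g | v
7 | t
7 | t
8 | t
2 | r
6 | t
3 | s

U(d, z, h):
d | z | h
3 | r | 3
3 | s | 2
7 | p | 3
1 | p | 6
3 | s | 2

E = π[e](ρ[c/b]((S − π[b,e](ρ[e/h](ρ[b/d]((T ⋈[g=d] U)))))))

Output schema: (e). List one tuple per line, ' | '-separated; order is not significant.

Row counts bottom-up:
  S → 4
  T → 6
  U → 5
  (T ⋈[g=d] U) → 5
  ρ[b/d]((T ⋈[g=d] U)) → 5
  ρ[e/h](ρ[b/d]((T ⋈[g=d] U))) → 5
  π[b,e](ρ[e/h](ρ[b/d]((T ⋈[g=d] U)))) → 5
  (S − π[b,e](ρ[e/h](ρ[b/d]((T ⋈[g=d] U))))) → 3
  ρ[c/b]((S − π[b,e](ρ[e/h](ρ[b/d]((T ⋈[g=d] U)))))) → 3
  π[e](ρ[c/b]((S − π[b,e](ρ[e/h](ρ[b/d]((T ⋈[g=d] U))))))) → 3

== RESULT ==
e
2
5
9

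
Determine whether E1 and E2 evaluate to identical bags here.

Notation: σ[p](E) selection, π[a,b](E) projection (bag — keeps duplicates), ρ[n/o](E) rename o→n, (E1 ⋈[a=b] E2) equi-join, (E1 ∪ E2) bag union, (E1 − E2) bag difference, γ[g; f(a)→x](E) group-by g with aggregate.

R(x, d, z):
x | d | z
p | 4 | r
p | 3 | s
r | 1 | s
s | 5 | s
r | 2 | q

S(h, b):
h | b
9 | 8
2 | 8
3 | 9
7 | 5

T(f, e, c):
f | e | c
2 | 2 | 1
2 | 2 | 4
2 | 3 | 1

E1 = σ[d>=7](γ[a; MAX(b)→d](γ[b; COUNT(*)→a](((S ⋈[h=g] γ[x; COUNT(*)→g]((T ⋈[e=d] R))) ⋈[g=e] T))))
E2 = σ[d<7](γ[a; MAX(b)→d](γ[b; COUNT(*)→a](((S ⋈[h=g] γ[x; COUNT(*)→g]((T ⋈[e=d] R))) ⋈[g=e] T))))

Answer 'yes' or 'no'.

E1 per-node cardinality:
  S → 4
  T → 3
  R → 5
  (T ⋈[e=d] R) → 3
  γ[x; COUNT(*)→g]((T ⋈[e=d] R)) → 2
  (S ⋈[h=g] γ[x; COUNT(*)→g]((T ⋈[e=d] R))) → 1
  T → 3
  ((S ⋈[h=g] γ[x; COUNT(*)→g]((T ⋈[e=d] R))) ⋈[g=e] T) → 2
  γ[b; COUNT(*)→a](((S ⋈[h=g] γ[x; COUNT(*)→g]((T ⋈[e=d] R))) ⋈[g=e] T)) → 1
  γ[a; MAX(b)→d](γ[b; COUNT(*)→a](((S ⋈[h=g] γ[x; COUNT(*)→g]((T ⋈[e=d] R))) ⋈[g=e] T))) → 1
  σ[d>=7](γ[a; MAX(b)→d](γ[b; COUNT(*)→a](((S ⋈[h=g] γ[x; COUNT(*)→g]((T ⋈[e=d] R))) ⋈[g=e] T)))) → 1
E2 per-node cardinality:
  S → 4
  T → 3
  R → 5
  (T ⋈[e=d] R) → 3
  γ[x; COUNT(*)→g]((T ⋈[e=d] R)) → 2
  (S ⋈[h=g] γ[x; COUNT(*)→g]((T ⋈[e=d] R))) → 1
  T → 3
  ((S ⋈[h=g] γ[x; COUNT(*)→g]((T ⋈[e=d] R))) ⋈[g=e] T) → 2
  γ[b; COUNT(*)→a](((S ⋈[h=g] γ[x; COUNT(*)→g]((T ⋈[e=d] R))) ⋈[g=e] T)) → 1
  γ[a; MAX(b)→d](γ[b; COUNT(*)→a](((S ⋈[h=g] γ[x; COUNT(*)→g]((T ⋈[e=d] R))) ⋈[g=e] T))) → 1
  σ[d<7](γ[a; MAX(b)→d](γ[b; COUNT(*)→a](((S ⋈[h=g] γ[x; COUNT(*)→g]((T ⋈[e=d] R))) ⋈[g=e] T)))) → 0

E1 result:
a | d
2 | 8
E2 result:
a | d
(0 rows)
Witness: (2, 8) appears 1× in E1 but 0× in E2.

no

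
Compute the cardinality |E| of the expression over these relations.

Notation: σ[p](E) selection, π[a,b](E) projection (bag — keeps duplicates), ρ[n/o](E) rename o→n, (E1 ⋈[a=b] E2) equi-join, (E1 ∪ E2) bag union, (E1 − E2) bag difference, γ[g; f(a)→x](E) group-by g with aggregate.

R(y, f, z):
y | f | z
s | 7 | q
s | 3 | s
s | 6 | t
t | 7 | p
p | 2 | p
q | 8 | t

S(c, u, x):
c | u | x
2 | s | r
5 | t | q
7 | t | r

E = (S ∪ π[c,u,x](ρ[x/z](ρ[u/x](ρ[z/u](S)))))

Stepwise |·|:
  S → 3
  S → 3
  ρ[z/u](S) → 3
  ρ[u/x](ρ[z/u](S)) → 3
  ρ[x/z](ρ[u/x](ρ[z/u](S))) → 3
  π[c,u,x](ρ[x/z](ρ[u/x](ρ[z/u](S)))) → 3
  (S ∪ π[c,u,x](ρ[x/z](ρ[u/x](ρ[z/u](S))))) → 6

|E| = 6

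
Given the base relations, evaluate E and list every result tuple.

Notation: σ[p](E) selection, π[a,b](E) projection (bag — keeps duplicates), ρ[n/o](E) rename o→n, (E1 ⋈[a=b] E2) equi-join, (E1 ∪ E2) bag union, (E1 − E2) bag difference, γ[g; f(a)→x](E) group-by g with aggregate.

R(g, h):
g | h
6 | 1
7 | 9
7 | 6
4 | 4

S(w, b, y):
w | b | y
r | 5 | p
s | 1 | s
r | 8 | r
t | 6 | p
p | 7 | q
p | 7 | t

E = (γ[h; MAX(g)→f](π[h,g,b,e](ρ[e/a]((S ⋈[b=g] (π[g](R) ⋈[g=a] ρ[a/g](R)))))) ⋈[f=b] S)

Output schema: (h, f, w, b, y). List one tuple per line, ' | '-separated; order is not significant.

Row counts bottom-up:
  S → 6
  R → 4
  π[g](R) → 4
  R → 4
  ρ[a/g](R) → 4
  (π[g](R) ⋈[g=a] ρ[a/g](R)) → 6
  (S ⋈[b=g] (π[g](R) ⋈[g=a] ρ[a/g](R))) → 9
  ρ[e/a]((S ⋈[b=g] (π[g](R) ⋈[g=a] ρ[a/g](R)))) → 9
  π[h,g,b,e](ρ[e/a]((S ⋈[b=g] (π[g](R) ⋈[g=a] ρ[a/g](R))))) → 9
  γ[h; MAX(g)→f](π[h,g,b,e](ρ[e/a]((S ⋈[b=g] (π[g](R) ⋈[g=a] ρ[a/g](R)))))) → 3
  S → 6
  (γ[h; MAX(g)→f](π[h,g,b,e](ρ[e/a]((S ⋈[b=g] (π[g](R) ⋈[g=a] ρ[a/g](R)))))) ⋈[f=b] S) → 5

== RESULT ==
h | f | w | b | y
1 | 6 | t | 6 | p
6 | 7 | p | 7 | q
6 | 7 | p | 7 | t
9 | 7 | p | 7 | q
9 | 7 | p | 7 | t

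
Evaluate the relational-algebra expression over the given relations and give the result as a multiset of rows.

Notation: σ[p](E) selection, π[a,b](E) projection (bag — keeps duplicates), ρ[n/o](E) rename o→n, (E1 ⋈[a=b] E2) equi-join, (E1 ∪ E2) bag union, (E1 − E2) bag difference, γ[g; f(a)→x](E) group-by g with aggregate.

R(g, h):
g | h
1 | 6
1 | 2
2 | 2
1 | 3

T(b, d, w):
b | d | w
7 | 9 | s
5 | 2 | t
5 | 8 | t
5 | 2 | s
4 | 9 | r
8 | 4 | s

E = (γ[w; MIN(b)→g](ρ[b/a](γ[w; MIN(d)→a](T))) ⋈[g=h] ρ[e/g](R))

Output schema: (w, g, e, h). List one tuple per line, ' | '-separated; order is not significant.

Row counts bottom-up:
  T → 6
  γ[w; MIN(d)→a](T) → 3
  ρ[b/a](γ[w; MIN(d)→a](T)) → 3
  γ[w; MIN(b)→g](ρ[b/a](γ[w; MIN(d)→a](T))) → 3
  R → 4
  ρ[e/g](R) → 4
  (γ[w; MIN(b)→g](ρ[b/a](γ[w; MIN(d)→a](T))) ⋈[g=h] ρ[e/g](R)) → 4

== RESULT ==
w | g | e | h
s | 2 | 1 | 2
s | 2 | 2 | 2
t | 2 | 1 | 2
t | 2 | 2 | 2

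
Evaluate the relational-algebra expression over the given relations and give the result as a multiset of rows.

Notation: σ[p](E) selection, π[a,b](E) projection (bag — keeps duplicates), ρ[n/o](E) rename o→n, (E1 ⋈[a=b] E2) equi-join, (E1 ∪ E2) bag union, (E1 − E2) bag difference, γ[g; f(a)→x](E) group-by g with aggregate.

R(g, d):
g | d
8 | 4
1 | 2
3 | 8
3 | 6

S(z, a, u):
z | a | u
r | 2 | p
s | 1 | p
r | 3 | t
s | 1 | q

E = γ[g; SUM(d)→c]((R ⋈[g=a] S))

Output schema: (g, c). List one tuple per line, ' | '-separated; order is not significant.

Row counts bottom-up:
  R → 4
  S → 4
  (R ⋈[g=a] S) → 4
  γ[g; SUM(d)→c]((R ⋈[g=a] S)) → 2

== RESULT ==
g | c
1 | 4
3 | 14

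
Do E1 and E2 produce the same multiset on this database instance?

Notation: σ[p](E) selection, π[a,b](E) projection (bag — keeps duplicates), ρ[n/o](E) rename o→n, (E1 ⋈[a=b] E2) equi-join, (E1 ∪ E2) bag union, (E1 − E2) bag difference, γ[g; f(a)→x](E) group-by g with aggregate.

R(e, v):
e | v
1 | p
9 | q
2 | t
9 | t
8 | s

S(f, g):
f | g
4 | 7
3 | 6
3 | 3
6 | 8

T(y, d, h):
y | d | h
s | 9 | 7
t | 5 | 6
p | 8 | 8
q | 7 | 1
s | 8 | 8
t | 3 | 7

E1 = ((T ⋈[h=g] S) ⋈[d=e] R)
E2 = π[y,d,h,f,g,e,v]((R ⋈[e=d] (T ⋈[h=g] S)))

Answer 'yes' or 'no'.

E1 subexpression sizes:
  T → 6
  S → 4
  (T ⋈[h=g] S) → 5
  R → 5
  ((T ⋈[h=g] S) ⋈[d=e] R) → 4
E2 subexpression sizes:
  R → 5
  T → 6
  S → 4
  (T ⋈[h=g] S) → 5
  (R ⋈[e=d] (T ⋈[h=g] S)) → 4
  π[y,d,h,f,g,e,v]((R ⋈[e=d] (T ⋈[h=g] S))) → 4

E1 and E2 produce the same multiset:
y | d | h | f | g | e | v
p | 8 | 8 | 6 | 8 | 8 | s
s | 8 | 8 | 6 | 8 | 8 | s
s | 9 | 7 | 4 | 7 | 9 | q
s | 9 | 7 | 4 | 7 | 9 | t

yes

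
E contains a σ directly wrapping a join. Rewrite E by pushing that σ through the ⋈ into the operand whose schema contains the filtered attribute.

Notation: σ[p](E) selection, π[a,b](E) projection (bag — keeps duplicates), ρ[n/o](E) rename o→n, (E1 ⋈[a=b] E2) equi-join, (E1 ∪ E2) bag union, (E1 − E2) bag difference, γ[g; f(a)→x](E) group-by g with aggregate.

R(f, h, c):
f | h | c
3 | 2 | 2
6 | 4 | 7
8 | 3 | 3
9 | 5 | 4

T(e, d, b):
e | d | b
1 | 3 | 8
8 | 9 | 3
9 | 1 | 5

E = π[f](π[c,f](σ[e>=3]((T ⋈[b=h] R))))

σ filters on e, owned by the left side.
E' = π[f](π[c,f]((σ[e>=3](T) ⋈[b=h] R)))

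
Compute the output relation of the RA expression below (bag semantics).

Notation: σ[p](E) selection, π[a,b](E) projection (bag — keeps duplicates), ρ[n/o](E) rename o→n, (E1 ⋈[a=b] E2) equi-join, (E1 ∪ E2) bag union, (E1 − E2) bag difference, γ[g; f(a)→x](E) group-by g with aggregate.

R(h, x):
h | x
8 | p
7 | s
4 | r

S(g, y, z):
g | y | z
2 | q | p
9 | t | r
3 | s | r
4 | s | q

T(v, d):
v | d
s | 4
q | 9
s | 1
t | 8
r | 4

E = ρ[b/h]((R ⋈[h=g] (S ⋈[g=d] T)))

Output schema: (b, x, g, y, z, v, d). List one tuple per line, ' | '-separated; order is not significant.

Row counts bottom-up:
  R → 3
  S → 4
  T → 5
  (S ⋈[g=d] T) → 3
  (R ⋈[h=g] (S ⋈[g=d] T)) → 2
  ρ[b/h]((R ⋈[h=g] (S ⋈[g=d] T))) → 2

== RESULT ==
b | x | g | y | z | v | d
4 | r | 4 | s | q | r | 4
4 | r | 4 | s | q | s | 4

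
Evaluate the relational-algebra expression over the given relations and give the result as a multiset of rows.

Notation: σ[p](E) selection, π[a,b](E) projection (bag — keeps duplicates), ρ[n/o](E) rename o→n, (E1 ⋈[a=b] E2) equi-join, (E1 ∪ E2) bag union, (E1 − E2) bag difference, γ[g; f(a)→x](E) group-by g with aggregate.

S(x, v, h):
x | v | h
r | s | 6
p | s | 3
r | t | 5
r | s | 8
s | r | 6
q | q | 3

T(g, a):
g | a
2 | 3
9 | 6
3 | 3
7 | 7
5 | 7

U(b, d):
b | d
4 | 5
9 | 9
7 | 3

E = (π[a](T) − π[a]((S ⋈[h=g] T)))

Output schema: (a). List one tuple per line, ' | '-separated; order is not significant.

Subexpression sizes:
  T → 5
  π[a](T) → 5
  S → 6
  T → 5
  (S ⋈[h=g] T) → 3
  π[a]((S ⋈[h=g] T)) → 3
  (π[a](T) − π[a]((S ⋈[h=g] T))) → 2

== RESULT ==
a
6
7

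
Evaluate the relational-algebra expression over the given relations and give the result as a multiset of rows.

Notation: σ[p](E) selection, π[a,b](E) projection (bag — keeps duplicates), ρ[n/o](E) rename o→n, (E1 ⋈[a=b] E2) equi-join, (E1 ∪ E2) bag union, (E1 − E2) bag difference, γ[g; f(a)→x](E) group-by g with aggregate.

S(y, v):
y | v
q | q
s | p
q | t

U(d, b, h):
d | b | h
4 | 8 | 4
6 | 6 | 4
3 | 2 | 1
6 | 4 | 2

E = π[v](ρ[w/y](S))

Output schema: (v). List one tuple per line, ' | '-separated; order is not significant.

Stepwise |·|:
  S → 3
  ρ[w/y](S) → 3
  π[v](ρ[w/y](S)) → 3

== RESULT ==
v
p
q
t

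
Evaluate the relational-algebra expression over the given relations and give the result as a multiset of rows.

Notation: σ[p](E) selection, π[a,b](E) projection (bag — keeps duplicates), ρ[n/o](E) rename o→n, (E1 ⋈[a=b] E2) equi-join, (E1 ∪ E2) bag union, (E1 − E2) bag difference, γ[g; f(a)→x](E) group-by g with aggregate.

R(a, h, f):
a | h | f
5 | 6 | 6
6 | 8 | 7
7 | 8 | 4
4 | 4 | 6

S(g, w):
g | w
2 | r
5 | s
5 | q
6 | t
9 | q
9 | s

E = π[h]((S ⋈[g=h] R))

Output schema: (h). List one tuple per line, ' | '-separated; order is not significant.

Row counts bottom-up:
  S → 6
  R → 4
  (S ⋈[g=h] R) → 1
  π[h]((S ⋈[g=h] R)) → 1

== RESULT ==
h
6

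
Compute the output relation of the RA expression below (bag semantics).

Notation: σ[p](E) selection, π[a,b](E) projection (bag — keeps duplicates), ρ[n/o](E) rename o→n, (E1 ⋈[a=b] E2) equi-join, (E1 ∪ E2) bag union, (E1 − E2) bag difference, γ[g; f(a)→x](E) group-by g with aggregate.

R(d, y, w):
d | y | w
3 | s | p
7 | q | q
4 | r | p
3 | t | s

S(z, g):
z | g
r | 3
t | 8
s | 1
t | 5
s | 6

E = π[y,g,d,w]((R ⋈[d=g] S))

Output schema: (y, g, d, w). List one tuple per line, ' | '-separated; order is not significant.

Per-node cardinality:
  R → 4
  S → 5
  (R ⋈[d=g] S) → 2
  π[y,g,d,w]((R ⋈[d=g] S)) → 2

== RESULT ==
y | g | d | w
s | 3 | 3 | p
t | 3 | 3 | s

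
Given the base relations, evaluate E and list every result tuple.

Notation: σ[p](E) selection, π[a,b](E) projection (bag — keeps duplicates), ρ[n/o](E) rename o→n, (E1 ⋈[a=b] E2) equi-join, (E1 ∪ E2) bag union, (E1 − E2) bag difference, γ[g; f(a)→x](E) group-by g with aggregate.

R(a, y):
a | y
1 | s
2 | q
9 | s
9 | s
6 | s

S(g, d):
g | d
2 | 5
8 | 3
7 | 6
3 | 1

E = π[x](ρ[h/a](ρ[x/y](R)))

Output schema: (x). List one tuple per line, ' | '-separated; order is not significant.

Row counts bottom-up:
  R → 5
  ρ[x/y](R) → 5
  ρ[h/a](ρ[x/y](R)) → 5
  π[x](ρ[h/a](ρ[x/y](R))) → 5

== RESULT ==
x
q
s
s
s
s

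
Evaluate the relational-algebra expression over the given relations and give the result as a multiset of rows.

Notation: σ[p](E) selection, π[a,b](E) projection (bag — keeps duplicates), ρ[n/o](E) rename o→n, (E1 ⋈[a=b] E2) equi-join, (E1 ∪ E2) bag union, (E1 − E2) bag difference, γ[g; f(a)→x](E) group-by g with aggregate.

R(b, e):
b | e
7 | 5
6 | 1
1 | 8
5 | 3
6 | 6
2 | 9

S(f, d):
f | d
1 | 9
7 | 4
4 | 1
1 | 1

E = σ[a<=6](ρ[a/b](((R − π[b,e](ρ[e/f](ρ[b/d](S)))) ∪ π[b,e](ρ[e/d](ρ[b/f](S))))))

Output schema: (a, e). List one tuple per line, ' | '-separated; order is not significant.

Subexpression sizes:
  R → 6
  S → 4
  ρ[b/d](S) → 4
  ρ[e/f](ρ[b/d](S)) → 4
  π[b,e](ρ[e/f](ρ[b/d](S))) → 4
  (R − π[b,e](ρ[e/f](ρ[b/d](S)))) → 6
  S → 4
  ρ[b/f](S) → 4
  ρ[e/d](ρ[b/f](S)) → 4
  π[b,e](ρ[e/d](ρ[b/f](S))) → 4
  ((R − π[b,e](ρ[e/f](ρ[b/d](S)))) ∪ π[b,e](ρ[e/d](ρ[b/f](S)))) → 10
  ρ[a/b](((R − π[b,e](ρ[e/f](ρ[b/d](S)))) ∪ π[b,e](ρ[e/d](ρ[b/f](S))))) → 10
  σ[a<=6](ρ[a/b](((R − π[b,e](ρ[e/f](ρ[b/d](S)))) ∪ π[b,e](ρ[e/d](ρ[b/f](S)))))) → 8

== RESULT ==
a | e
1 | 1
1 | 8
1 | 9
2 | 9
4 | 1
5 | 3
6 | 1
6 | 6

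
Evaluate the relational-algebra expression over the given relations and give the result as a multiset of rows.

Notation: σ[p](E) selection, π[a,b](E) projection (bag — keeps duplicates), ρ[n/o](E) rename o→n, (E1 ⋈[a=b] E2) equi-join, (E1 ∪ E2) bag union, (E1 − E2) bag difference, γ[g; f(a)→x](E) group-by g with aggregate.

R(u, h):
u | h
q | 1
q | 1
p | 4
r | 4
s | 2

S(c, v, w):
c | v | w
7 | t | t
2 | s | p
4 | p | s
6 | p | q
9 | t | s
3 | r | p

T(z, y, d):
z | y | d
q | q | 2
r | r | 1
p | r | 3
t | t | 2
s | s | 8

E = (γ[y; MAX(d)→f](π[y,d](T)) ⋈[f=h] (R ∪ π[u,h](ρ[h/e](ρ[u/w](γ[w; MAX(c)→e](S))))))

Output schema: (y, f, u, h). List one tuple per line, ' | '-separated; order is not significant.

Stepwise |·|:
  T → 5
  π[y,d](T) → 5
  γ[y; MAX(d)→f](π[y,d](T)) → 4
  R → 5
  S → 6
  γ[w; MAX(c)→e](S) → 4
  ρ[u/w](γ[w; MAX(c)→e](S)) → 4
  ρ[h/e](ρ[u/w](γ[w; MAX(c)→e](S))) → 4
  π[u,h](ρ[h/e](ρ[u/w](γ[w; MAX(c)→e](S)))) → 4
  (R ∪ π[u,h](ρ[h/e](ρ[u/w](γ[w; MAX(c)→e](S))))) → 9
  (γ[y; MAX(d)→f](π[y,d](T)) ⋈[f=h] (R ∪ π[u,h](ρ[h/e](ρ[u/w](γ[w; MAX(c)→e](S)))))) → 3

== RESULT ==
y | f | u | h
q | 2 | s | 2
r | 3 | p | 3
t | 2 | s | 2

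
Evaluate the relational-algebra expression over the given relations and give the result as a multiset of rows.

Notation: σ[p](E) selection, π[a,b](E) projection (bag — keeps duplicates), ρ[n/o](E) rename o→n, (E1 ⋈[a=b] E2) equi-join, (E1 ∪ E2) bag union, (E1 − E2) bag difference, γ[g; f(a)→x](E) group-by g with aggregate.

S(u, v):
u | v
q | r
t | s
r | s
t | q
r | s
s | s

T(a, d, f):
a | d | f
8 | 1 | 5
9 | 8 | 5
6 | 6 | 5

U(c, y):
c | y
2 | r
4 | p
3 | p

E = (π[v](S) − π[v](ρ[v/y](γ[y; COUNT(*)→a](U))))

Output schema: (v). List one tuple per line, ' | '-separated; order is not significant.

Subexpression sizes:
  S → 6
  π[v](S) → 6
  U → 3
  γ[y; COUNT(*)→a](U) → 2
  ρ[v/y](γ[y; COUNT(*)→a](U)) → 2
  π[v](ρ[v/y](γ[y; COUNT(*)→a](U))) → 2
  (π[v](S) − π[v](ρ[v/y](γ[y; COUNT(*)→a](U)))) → 5

== RESULT ==
v
q
s
s
s
s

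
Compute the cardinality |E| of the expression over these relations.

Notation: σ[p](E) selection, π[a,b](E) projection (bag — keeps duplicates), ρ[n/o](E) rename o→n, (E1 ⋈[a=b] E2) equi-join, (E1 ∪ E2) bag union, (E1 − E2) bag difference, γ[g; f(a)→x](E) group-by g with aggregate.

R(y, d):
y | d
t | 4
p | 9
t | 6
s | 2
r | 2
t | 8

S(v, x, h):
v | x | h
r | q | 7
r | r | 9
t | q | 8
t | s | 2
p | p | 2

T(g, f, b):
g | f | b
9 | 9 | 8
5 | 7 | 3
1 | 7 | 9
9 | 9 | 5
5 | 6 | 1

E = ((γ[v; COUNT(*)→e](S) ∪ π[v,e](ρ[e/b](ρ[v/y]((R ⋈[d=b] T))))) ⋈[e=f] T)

Subexpression sizes:
  S → 5
  γ[v; COUNT(*)→e](S) → 3
  R → 6
  T → 5
  (R ⋈[d=b] T) → 2
  ρ[v/y]((R ⋈[d=b] T)) → 2
  ρ[e/b](ρ[v/y]((R ⋈[d=b] T))) → 2
  π[v,e](ρ[e/b](ρ[v/y]((R ⋈[d=b] T)))) → 2
  (γ[v; COUNT(*)→e](S) ∪ π[v,e](ρ[e/b](ρ[v/y]((R ⋈[d=b] T))))) → 5
  T → 5
  ((γ[v; COUNT(*)→e](S) ∪ π[v,e](ρ[e/b](ρ[v/y]((R ⋈[d=b] T))))) ⋈[e=f] T) → 2

|E| = 2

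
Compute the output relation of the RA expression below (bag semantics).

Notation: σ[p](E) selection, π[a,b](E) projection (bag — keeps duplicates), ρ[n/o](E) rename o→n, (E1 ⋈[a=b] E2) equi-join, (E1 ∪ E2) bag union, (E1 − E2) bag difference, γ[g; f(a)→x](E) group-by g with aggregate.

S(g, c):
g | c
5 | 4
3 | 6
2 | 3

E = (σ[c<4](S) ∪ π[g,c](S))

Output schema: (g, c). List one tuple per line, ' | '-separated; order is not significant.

Subexpression sizes:
  S → 3
  σ[c<4](S) → 1
  S → 3
  π[g,c](S) → 3
  (σ[c<4](S) ∪ π[g,c](S)) → 4

== RESULT ==
g | c
2 | 3
2 | 3
3 | 6
5 | 4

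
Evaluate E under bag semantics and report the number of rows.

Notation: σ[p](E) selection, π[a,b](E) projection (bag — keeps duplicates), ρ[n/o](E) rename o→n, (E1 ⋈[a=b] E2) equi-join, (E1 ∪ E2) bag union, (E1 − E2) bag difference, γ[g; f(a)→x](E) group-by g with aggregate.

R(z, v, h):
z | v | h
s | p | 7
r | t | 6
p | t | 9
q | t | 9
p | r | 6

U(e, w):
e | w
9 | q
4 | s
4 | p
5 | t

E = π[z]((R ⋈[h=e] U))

Per-node cardinality:
  R → 5
  U → 4
  (R ⋈[h=e] U) → 2
  π[z]((R ⋈[h=e] U)) → 2

|E| = 2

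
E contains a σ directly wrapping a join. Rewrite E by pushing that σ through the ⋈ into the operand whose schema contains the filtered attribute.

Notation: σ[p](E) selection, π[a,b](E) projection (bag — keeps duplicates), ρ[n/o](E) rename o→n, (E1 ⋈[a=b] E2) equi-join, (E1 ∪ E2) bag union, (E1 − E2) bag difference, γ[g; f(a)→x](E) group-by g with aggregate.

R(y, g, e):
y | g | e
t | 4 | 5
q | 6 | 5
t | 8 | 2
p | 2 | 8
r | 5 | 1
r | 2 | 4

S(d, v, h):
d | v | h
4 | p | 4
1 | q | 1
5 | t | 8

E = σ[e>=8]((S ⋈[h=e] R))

σ filters on e, owned by the right side.
E' = (S ⋈[h=e] σ[e>=8](R))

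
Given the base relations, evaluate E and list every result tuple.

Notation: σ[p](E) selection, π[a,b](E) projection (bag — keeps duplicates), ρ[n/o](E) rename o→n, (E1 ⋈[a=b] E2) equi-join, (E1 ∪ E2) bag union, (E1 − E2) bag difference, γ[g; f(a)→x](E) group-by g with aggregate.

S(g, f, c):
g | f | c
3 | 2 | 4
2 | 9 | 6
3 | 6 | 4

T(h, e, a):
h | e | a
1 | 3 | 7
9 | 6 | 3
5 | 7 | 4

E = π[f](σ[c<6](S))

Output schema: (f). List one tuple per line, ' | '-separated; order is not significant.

Stepwise |·|:
  S → 3
  σ[c<6](S) → 2
  π[f](σ[c<6](S)) → 2

== RESULT ==
f
2
6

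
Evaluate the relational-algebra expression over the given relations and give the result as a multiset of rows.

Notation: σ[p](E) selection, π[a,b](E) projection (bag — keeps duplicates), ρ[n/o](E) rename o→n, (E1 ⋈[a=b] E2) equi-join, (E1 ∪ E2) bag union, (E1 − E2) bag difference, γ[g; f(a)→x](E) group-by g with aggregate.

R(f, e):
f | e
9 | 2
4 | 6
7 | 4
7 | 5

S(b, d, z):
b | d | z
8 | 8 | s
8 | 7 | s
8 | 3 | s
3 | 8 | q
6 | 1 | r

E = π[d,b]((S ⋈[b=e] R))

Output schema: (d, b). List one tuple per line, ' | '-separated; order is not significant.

Per-node cardinality:
  S → 5
  R → 4
  (S ⋈[b=e] R) → 1
  π[d,b]((S ⋈[b=e] R)) → 1

== RESULT ==
d | b
1 | 6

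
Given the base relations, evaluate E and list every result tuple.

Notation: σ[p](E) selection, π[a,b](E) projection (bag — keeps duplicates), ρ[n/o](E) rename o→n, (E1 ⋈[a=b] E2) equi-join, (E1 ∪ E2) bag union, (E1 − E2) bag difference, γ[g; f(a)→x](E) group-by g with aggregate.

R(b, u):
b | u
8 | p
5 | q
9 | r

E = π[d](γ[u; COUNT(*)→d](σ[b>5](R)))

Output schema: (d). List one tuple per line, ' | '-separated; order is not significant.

Stepwise |·|:
  R → 3
  σ[b>5](R) → 2
  γ[u; COUNT(*)→d](σ[b>5](R)) → 2
  π[d](γ[u; COUNT(*)→d](σ[b>5](R))) → 2

== RESULT ==
d
1
1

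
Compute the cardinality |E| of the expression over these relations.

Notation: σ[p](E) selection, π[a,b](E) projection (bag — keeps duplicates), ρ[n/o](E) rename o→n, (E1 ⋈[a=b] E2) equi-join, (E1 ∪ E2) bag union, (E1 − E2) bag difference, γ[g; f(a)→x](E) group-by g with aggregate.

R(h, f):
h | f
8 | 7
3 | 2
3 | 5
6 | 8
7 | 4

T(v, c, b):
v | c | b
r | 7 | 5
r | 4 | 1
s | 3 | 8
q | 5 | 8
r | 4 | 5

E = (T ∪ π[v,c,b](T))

Stepwise |·|:
  T → 5
  T → 5
  π[v,c,b](T) → 5
  (T ∪ π[v,c,b](T)) → 10

|E| = 10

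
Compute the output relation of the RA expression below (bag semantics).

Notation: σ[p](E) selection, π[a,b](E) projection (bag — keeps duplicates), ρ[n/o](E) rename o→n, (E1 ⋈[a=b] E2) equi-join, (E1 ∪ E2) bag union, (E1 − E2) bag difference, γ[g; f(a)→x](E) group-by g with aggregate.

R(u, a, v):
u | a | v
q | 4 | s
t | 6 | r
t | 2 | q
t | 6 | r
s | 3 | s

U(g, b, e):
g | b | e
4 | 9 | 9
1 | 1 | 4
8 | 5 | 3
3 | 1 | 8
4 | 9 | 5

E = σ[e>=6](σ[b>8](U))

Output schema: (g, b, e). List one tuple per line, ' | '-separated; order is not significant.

Per-node cardinality:
  U → 5
  σ[b>8](U) → 2
  σ[e>=6](σ[b>8](U)) → 1

== RESULT ==
g | b | e
4 | 9 | 9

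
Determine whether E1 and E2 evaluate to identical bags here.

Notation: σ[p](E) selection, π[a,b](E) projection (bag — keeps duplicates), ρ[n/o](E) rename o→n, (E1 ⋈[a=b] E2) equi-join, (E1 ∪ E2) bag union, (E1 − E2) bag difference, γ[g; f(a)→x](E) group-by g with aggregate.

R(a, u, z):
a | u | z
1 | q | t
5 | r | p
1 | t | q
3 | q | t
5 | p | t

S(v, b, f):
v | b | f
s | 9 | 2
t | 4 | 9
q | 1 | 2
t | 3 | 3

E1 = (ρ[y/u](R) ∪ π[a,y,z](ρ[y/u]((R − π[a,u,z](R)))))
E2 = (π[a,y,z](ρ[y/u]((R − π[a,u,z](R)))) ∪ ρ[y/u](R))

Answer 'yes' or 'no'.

E1 per-node cardinality:
  R → 5
  ρ[y/u](R) → 5
  R → 5
  R → 5
  π[a,u,z](R) → 5
  (R − π[a,u,z](R)) → 0
  ρ[y/u]((R − π[a,u,z](R))) → 0
  π[a,y,z](ρ[y/u]((R − π[a,u,z](R)))) → 0
  (ρ[y/u](R) ∪ π[a,y,z](ρ[y/u]((R − π[a,u,z](R))))) → 5
E2 per-node cardinality:
  R → 5
  R → 5
  π[a,u,z](R) → 5
  (R − π[a,u,z](R)) → 0
  ρ[y/u]((R − π[a,u,z](R))) → 0
  π[a,y,z](ρ[y/u]((R − π[a,u,z](R)))) → 0
  R → 5
  ρ[y/u](R) → 5
  (π[a,y,z](ρ[y/u]((R − π[a,u,z](R)))) ∪ ρ[y/u](R)) → 5

E1 and E2 produce the same multiset:
a | y | z
1 | q | t
1 | t | q
3 | q | t
5 | p | t
5 | r | p

yes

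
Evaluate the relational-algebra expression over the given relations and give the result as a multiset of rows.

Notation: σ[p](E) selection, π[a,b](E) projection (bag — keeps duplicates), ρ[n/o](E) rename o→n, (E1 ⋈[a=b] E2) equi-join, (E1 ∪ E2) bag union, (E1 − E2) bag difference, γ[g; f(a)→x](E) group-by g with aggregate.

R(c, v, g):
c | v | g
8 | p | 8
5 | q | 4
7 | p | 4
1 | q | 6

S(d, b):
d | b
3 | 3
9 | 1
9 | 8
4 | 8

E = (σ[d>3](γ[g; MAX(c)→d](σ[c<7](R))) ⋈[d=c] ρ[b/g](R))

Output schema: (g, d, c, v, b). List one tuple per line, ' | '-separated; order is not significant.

Row counts bottom-up:
  R → 4
  σ[c<7](R) → 2
  γ[g; MAX(c)→d](σ[c<7](R)) → 2
  σ[d>3](γ[g; MAX(c)→d](σ[c<7](R))) → 1
  R → 4
  ρ[b/g](R) → 4
  (σ[d>3](γ[g; MAX(c)→d](σ[c<7](R))) ⋈[d=c] ρ[b/g](R)) → 1

== RESULT ==
g | d | c | v | b
4 | 5 | 5 | q | 4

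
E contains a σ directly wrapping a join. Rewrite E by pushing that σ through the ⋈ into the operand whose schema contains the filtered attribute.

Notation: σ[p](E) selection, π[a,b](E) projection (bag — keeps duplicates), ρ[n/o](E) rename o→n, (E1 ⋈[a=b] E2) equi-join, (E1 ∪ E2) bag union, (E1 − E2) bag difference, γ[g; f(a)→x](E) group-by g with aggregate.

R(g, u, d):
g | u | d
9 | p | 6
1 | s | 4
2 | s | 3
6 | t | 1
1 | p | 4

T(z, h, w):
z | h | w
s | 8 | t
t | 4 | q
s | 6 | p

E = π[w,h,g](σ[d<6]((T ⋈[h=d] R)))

σ filters on d, owned by the right side.
E' = π[w,h,g]((T ⋈[h=d] σ[d<6](R)))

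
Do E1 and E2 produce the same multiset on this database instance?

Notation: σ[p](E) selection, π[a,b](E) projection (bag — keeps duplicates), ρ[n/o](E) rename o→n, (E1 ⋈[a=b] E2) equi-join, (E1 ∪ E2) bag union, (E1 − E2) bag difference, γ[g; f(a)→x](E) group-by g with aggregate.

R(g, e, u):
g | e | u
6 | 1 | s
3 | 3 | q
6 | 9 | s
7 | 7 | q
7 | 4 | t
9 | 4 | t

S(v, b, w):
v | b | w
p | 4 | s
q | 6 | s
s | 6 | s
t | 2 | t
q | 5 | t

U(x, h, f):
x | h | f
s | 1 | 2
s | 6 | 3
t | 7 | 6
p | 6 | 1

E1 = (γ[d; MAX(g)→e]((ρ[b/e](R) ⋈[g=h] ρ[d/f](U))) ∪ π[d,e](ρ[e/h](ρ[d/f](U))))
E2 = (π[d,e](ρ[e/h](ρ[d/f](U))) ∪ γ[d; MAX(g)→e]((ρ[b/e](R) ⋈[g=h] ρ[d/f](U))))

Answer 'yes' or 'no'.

E1 per-node cardinality:
  R → 6
  ρ[b/e](R) → 6
  U → 4
  ρ[d/f](U) → 4
  (ρ[b/e](R) ⋈[g=h] ρ[d/f](U)) → 6
  γ[d; MAX(g)→e]((ρ[b/e](R) ⋈[g=h] ρ[d/f](U))) → 3
  U → 4
  ρ[d/f](U) → 4
  ρ[e/h](ρ[d/f](U)) → 4
  π[d,e](ρ[e/h](ρ[d/f](U))) → 4
  (γ[d; MAX(g)→e]((ρ[b/e](R) ⋈[g=h] ρ[d/f](U))) ∪ π[d,e](ρ[e/h](ρ[d/f](U)))) → 7
E2 per-node cardinality:
  U → 4
  ρ[d/f](U) → 4
  ρ[e/h](ρ[d/f](U)) → 4
  π[d,e](ρ[e/h](ρ[d/f](U))) → 4
  R → 6
  ρ[b/e](R) → 6
  U → 4
  ρ[d/f](U) → 4
  (ρ[b/e](R) ⋈[g=h] ρ[d/f](U)) → 6
  γ[d; MAX(g)→e]((ρ[b/e](R) ⋈[g=h] ρ[d/f](U))) → 3
  (π[d,e](ρ[e/h](ρ[d/f](U))) ∪ γ[d; MAX(g)→e]((ρ[b/e](R) ⋈[g=h] ρ[d/f](U)))) → 7

E1 and E2 produce the same multiset:
d | e
1 | 6
1 | 6
2 | 1
3 | 6
3 | 6
6 | 7
6 | 7

yes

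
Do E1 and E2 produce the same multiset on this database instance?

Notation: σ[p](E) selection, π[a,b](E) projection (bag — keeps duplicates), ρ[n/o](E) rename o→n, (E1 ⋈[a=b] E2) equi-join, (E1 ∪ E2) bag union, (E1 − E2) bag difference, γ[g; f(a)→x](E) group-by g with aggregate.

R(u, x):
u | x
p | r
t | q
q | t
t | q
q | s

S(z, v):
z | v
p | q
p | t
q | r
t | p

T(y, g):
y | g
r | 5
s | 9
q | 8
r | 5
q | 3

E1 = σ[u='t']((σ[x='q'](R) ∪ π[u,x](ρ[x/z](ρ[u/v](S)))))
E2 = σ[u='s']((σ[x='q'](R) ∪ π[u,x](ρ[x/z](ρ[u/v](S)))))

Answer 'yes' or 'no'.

E1 stepwise |·|:
  R → 5
  σ[x='q'](R) → 2
  S → 4
  ρ[u/v](S) → 4
  ρ[x/z](ρ[u/v](S)) → 4
  π[u,x](ρ[x/z](ρ[u/v](S))) → 4
  (σ[x='q'](R) ∪ π[u,x](ρ[x/z](ρ[u/v](S)))) → 6
  σ[u='t']((σ[x='q'](R) ∪ π[u,x](ρ[x/z](ρ[u/v](S))))) → 3
E2 stepwise |·|:
  R → 5
  σ[x='q'](R) → 2
  S → 4
  ρ[u/v](S) → 4
  ρ[x/z](ρ[u/v](S)) → 4
  π[u,x](ρ[x/z](ρ[u/v](S))) → 4
  (σ[x='q'](R) ∪ π[u,x](ρ[x/z](ρ[u/v](S)))) → 6
  σ[u='s']((σ[x='q'](R) ∪ π[u,x](ρ[x/z](ρ[u/v](S))))) → 0

E1 result:
u | x
t | p
t | q
t | q
E2 result:
u | x
(0 rows)
Witness: ('t', 'p') appears 1× in E1 but 0× in E2.

no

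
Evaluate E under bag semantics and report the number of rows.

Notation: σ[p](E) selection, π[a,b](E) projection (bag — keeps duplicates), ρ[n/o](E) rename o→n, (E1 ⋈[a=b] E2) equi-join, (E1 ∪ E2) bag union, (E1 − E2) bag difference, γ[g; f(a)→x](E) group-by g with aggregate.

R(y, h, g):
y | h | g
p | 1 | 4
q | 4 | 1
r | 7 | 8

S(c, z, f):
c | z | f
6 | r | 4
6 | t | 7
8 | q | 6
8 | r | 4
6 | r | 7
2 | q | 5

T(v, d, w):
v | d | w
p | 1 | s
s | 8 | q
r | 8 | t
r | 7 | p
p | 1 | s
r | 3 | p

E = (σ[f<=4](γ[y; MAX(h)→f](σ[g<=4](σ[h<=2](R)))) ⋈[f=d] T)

Row counts bottom-up:
  R → 3
  σ[h<=2](R) → 1
  σ[g<=4](σ[h<=2](R)) → 1
  γ[y; MAX(h)→f](σ[g<=4](σ[h<=2](R))) → 1
  σ[f<=4](γ[y; MAX(h)→f](σ[g<=4](σ[h<=2](R)))) → 1
  T → 6
  (σ[f<=4](γ[y; MAX(h)→f](σ[g<=4](σ[h<=2](R)))) ⋈[f=d] T) → 2

|E| = 2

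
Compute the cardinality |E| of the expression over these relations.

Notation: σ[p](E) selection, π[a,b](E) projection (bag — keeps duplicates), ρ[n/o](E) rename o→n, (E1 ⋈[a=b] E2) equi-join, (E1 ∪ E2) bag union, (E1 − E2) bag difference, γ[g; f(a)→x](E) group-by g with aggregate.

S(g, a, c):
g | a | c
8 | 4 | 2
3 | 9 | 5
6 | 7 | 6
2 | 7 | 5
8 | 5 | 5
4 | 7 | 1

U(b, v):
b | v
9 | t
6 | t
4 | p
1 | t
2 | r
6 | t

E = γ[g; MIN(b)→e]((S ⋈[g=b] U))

Per-node cardinality:
  S → 6
  U → 6
  (S ⋈[g=b] U) → 4
  γ[g; MIN(b)→e]((S ⋈[g=b] U)) → 3

|E| = 3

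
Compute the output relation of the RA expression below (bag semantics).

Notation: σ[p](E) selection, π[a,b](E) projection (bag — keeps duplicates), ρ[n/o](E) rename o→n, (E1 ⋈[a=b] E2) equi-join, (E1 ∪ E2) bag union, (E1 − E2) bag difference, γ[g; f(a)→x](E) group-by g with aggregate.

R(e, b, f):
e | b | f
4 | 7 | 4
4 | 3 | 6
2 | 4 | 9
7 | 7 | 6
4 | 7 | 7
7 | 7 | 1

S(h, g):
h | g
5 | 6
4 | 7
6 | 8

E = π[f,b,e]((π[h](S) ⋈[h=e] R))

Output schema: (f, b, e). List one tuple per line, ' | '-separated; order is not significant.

Row counts bottom-up:
  S → 3
  π[h](S) → 3
  R → 6
  (π[h](S) ⋈[h=e] R) → 3
  π[f,b,e]((π[h](S) ⋈[h=e] R)) → 3

== RESULT ==
f | b | e
4 | 7 | 4
6 | 3 | 4
7 | 7 | 4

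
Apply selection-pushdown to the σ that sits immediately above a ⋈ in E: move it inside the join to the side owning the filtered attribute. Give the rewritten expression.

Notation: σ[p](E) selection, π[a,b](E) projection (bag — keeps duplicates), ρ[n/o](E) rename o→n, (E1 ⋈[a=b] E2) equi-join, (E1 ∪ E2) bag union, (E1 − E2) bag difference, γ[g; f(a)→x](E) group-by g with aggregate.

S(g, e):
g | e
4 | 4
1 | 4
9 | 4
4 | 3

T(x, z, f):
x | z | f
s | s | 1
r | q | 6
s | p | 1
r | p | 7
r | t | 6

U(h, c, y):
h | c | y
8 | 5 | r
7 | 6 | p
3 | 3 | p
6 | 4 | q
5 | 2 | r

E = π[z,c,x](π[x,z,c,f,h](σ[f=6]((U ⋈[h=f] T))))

σ filters on f, owned by the right side.
E' = π[z,c,x](π[x,z,c,f,h]((U ⋈[h=f] σ[f=6](T))))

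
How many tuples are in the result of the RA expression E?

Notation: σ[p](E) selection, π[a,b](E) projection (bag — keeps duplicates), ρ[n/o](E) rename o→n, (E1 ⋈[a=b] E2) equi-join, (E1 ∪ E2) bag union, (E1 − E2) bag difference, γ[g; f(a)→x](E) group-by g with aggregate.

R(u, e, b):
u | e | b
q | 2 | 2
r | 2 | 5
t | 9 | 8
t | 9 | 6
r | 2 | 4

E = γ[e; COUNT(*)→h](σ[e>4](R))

Subexpression sizes:
  R → 5
  σ[e>4](R) → 2
  γ[e; COUNT(*)→h](σ[e>4](R)) → 1

|E| = 1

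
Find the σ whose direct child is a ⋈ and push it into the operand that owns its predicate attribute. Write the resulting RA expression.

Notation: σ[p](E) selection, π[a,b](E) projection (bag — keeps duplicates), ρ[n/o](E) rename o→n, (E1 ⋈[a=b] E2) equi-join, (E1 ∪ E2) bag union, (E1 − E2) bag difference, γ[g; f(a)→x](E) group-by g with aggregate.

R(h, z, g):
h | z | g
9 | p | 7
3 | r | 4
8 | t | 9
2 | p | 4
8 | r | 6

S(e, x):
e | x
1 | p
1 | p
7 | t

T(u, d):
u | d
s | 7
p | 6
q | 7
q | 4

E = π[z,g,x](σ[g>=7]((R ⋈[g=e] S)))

σ filters on g, owned by the left side.
E' = π[z,g,x]((σ[g>=7](R) ⋈[g=e] S))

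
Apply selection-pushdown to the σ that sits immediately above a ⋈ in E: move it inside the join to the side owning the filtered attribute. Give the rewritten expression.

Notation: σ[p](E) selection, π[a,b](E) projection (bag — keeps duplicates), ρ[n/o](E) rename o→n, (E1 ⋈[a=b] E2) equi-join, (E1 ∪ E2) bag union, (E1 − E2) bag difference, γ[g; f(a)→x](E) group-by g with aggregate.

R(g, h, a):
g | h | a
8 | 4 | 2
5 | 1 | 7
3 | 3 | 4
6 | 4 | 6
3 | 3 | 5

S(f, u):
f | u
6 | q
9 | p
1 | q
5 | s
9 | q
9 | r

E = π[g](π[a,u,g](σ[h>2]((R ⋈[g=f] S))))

σ filters on h, owned by the left side.
E' = π[g](π[a,u,g]((σ[h>2](R) ⋈[g=f] S)))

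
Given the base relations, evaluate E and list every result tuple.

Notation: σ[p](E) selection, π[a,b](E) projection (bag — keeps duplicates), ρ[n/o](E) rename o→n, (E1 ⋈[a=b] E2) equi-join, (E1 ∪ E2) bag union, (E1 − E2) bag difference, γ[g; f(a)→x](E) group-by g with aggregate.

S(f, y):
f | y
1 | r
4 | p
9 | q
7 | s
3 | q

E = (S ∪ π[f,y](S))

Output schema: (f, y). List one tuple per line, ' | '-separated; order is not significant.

Per-node cardinality:
  S → 5
  S → 5
  π[f,y](S) → 5
  (S ∪ π[f,y](S)) → 10

== RESULT ==
f | y
1 | r
1 | r
3 | q
3 | q
4 | p
4 | p
7 | s
7 | s
9 | q
9 | q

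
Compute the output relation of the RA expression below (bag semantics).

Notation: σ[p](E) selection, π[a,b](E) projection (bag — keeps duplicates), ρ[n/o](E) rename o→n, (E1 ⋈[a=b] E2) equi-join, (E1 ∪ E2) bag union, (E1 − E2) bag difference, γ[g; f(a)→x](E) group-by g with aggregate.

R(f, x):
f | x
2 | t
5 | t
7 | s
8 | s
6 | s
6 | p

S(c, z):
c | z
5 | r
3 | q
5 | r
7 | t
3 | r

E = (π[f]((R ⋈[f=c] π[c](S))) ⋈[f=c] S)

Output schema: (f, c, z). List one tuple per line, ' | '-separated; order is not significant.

Per-node cardinality:
  R → 6
  S → 5
  π[c](S) → 5
  (R ⋈[f=c] π[c](S)) → 3
  π[f]((R ⋈[f=c] π[c](S))) → 3
  S → 5
  (π[f]((R ⋈[f=c] π[c](S))) ⋈[f=c] S) → 5

== RESULT ==
f | c | z
5 | 5 | r
5 | 5 | r
5 | 5 | r
5 | 5 | r
7 | 7 | t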